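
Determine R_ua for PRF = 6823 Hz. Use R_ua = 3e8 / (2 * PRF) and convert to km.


R_ua = 3e8 / (2 * 6823) = 21984.5 m = 22.0 km

22.0 km


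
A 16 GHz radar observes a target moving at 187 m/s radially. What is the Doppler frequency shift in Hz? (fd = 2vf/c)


fd = 2 * 187 * 16000000000.0 / 3e8 = 19946.7 Hz

19946.7 Hz


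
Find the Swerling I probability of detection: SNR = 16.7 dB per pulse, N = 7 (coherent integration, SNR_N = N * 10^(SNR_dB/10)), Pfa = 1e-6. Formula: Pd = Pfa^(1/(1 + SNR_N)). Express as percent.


SNR_lin = 10^(16.7/10) = 46.77351
SNR_N = 7 * 46.77351 = 327.41457
1/(1 + SNR_N) = 1/328.41457 = 0.0030449
Pd = (1e-6)^0.0030449 = 0.95881
Pd = 95.9%

95.9%


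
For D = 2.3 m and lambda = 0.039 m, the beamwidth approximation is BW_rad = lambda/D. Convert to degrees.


BW_rad = 0.039 / 2.3 = 0.016957
BW_deg = 0.97 degrees

0.97 degrees


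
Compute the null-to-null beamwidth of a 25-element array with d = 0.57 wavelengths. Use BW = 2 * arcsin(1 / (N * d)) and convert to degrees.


1/(N*d) = 1/(25*0.57) = 0.070175
BW = 2*arcsin(0.070175) = 8.0 degrees

8.0 degrees


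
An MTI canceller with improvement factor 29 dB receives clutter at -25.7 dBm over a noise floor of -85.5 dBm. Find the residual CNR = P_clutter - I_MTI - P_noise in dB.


CNR = -25.7 - 29 - (-85.5) = 30.8 dB

30.8 dB


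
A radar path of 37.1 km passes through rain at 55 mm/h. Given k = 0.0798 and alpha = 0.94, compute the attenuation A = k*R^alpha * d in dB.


gamma = 0.0798 * 55^0.94 = 3.450991 dB/km
A = 3.450991 * 37.1 = 128.03 dB

128.03 dB


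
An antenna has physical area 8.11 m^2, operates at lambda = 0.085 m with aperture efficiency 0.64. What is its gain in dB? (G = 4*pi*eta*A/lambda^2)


G_linear = 4*pi*0.64*8.11/0.085^2 = 9027.61
G_dB = 10*log10(9027.61) = 39.6 dB

39.6 dB


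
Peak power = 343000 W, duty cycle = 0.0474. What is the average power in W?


P_avg = 343000 * 0.0474 = 16258.2 W

16258.2 W


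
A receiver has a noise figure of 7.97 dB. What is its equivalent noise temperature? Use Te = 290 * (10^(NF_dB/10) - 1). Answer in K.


NF_lin = 10^(7.97/10) = 6.266139
Te = 290 * (6.266139 - 1) = 1527.2 K

1527.2 K


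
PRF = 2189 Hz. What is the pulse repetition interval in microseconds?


PRI = 1/2189 = 0.0004568296 s = 456.8 us

456.8 us


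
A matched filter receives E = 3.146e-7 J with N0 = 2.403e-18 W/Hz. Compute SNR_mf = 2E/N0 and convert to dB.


SNR_lin = 2 * 3.146e-7 / 2.403e-18 = 2.618e11
SNR_dB = 10*log10(2.618e11) = 114.2 dB

114.2 dB


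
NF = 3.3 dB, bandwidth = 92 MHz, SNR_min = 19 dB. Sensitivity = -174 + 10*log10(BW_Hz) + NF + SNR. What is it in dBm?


10*log10(92000000.0) = 79.64
S = -174 + 79.64 + 3.3 + 19 = -72.1 dBm

-72.1 dBm


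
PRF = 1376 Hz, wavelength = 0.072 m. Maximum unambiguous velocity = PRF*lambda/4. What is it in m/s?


V_ua = 1376 * 0.072 / 4 = 24.8 m/s

24.8 m/s


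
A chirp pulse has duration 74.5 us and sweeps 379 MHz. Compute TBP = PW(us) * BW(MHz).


TBP = 74.5 * 379 = 28235.5

28235.5


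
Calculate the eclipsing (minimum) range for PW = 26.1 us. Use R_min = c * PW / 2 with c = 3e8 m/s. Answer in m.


R_min = 3e8 * 26.1e-6 / 2 = 3915.0 m

3915.0 m


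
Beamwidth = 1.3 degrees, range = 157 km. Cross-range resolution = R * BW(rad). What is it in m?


BW_rad = 0.02268928
CR = 157000 * 0.02268928 = 3562.2 m

3562.2 m


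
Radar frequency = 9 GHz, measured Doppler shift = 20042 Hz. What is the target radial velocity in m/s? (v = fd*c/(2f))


v = 20042 * 3e8 / (2 * 9000000000.0) = 334.0 m/s

334.0 m/s


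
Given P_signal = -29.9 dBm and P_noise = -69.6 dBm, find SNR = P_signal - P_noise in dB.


SNR = -29.9 - (-69.6) = 39.7 dB

39.7 dB


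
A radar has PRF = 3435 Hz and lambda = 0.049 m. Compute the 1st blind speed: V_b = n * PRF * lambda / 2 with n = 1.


V_blind = 1 * 3435 * 0.049 / 2 = 84.2 m/s

84.2 m/s


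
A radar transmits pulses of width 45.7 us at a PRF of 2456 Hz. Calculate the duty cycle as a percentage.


DC = 45.7e-6 * 2456 * 100 = 11.22%

11.22%


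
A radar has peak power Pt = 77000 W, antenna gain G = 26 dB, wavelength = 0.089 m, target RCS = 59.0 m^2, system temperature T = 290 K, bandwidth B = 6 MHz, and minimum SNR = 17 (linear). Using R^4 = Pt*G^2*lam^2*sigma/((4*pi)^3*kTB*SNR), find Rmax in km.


G_lin = 10^(26/10) = 398.107171
R^4 = 77000 * 398.107171^2 * 0.089^2 * 59.0 / ((4*pi)^3 * 1.38e-23 * 290 * 6000000.0 * 17)
R^4 = 7.0407e18 m^4
R_max = (7.0407e18)^(1/4) = 51511.5 m = 51.5 km

51.5 km


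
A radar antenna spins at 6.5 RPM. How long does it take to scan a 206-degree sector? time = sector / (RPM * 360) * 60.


t = 206 / (6.5 * 360) * 60 = 5.28 s

5.28 s


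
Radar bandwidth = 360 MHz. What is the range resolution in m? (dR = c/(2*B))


dR = 3e8 / (2 * 360000000.0) = 0.42 m

0.42 m


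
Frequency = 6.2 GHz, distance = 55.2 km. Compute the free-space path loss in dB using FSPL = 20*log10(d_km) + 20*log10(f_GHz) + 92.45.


20*log10(55.2) = 34.84
20*log10(6.2) = 15.85
FSPL = 143.1 dB

143.1 dB


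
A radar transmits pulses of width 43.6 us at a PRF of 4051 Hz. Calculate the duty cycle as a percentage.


DC = 43.6e-6 * 4051 * 100 = 17.66%

17.66%


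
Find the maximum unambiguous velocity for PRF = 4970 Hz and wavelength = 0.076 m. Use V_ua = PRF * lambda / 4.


V_ua = 4970 * 0.076 / 4 = 94.4 m/s

94.4 m/s


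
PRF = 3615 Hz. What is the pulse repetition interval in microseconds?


PRI = 1/3615 = 0.0002766252 s = 276.6 us

276.6 us


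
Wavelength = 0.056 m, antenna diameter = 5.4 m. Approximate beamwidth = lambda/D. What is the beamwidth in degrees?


BW_rad = 0.056 / 5.4 = 0.01037
BW_deg = 0.59 degrees

0.59 degrees


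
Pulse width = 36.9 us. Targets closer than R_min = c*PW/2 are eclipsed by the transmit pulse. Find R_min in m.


R_min = 3e8 * 36.9e-6 / 2 = 5535.0 m

5535.0 m


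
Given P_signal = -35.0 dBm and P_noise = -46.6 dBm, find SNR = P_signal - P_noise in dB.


SNR = -35.0 - (-46.6) = 11.6 dB

11.6 dB


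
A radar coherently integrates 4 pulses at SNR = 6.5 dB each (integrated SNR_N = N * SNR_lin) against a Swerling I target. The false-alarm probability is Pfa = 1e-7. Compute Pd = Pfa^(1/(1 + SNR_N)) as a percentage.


SNR_lin = 10^(6.5/10) = 4.46684
SNR_N = 4 * 4.46684 = 17.86736
1/(1 + SNR_N) = 1/18.86736 = 0.0530016
Pd = (1e-7)^0.0530016 = 0.42559
Pd = 42.6%

42.6%


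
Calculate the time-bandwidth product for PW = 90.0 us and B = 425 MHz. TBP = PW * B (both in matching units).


TBP = 90.0 * 425 = 38250.0

38250.0


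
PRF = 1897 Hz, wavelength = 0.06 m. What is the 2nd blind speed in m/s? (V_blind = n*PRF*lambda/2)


V_blind = 2 * 1897 * 0.06 / 2 = 113.8 m/s

113.8 m/s


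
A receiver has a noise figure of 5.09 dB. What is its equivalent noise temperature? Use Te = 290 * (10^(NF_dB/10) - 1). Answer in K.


NF_lin = 10^(5.09/10) = 3.228494
Te = 290 * (3.228494 - 1) = 646.3 K

646.3 K


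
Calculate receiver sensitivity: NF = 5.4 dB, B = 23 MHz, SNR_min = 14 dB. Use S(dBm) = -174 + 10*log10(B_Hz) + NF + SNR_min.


10*log10(23000000.0) = 73.62
S = -174 + 73.62 + 5.4 + 14 = -81.0 dBm

-81.0 dBm


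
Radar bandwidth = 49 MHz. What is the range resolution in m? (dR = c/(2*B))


dR = 3e8 / (2 * 49000000.0) = 3.06 m

3.06 m


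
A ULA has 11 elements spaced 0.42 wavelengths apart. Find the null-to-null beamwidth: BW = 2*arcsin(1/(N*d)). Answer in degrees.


1/(N*d) = 1/(11*0.42) = 0.21645
BW = 2*arcsin(0.21645) = 25.0 degrees

25.0 degrees


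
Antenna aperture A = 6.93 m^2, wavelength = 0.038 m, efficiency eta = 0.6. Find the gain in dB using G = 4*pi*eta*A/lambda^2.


G_linear = 4*pi*0.6*6.93/0.038^2 = 36184.88
G_dB = 10*log10(36184.88) = 45.6 dB

45.6 dB


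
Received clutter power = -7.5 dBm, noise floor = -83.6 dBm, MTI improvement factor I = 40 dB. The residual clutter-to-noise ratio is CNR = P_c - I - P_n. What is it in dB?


CNR = -7.5 - 40 - (-83.6) = 36.1 dB

36.1 dB


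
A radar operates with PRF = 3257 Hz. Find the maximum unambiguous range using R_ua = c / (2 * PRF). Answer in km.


R_ua = 3e8 / (2 * 3257) = 46054.7 m = 46.1 km

46.1 km


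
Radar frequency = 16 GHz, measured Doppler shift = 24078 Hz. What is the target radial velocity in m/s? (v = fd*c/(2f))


v = 24078 * 3e8 / (2 * 16000000000.0) = 225.7 m/s

225.7 m/s


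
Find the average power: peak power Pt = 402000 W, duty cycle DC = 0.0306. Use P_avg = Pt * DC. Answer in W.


P_avg = 402000 * 0.0306 = 12301.2 W

12301.2 W


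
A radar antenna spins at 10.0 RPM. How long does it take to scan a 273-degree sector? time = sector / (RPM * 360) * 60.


t = 273 / (10.0 * 360) * 60 = 4.55 s

4.55 s


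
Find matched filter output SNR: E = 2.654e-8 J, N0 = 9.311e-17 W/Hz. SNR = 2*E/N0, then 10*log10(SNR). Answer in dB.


SNR_lin = 2 * 2.654e-8 / 9.311e-17 = 5.701e8
SNR_dB = 10*log10(5.701e8) = 87.6 dB

87.6 dB


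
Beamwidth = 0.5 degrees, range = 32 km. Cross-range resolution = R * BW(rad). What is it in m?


BW_rad = 0.008726646
CR = 32000 * 0.008726646 = 279.3 m

279.3 m


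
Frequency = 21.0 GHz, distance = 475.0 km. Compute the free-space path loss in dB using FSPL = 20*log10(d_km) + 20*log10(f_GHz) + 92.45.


20*log10(475.0) = 53.53
20*log10(21.0) = 26.44
FSPL = 172.4 dB

172.4 dB


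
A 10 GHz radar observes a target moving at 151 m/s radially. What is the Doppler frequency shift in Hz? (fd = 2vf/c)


fd = 2 * 151 * 10000000000.0 / 3e8 = 10066.7 Hz

10066.7 Hz


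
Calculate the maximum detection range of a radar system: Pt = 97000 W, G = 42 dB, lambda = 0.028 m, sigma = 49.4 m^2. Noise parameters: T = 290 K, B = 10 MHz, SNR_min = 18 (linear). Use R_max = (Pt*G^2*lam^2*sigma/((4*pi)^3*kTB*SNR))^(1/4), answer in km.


G_lin = 10^(42/10) = 15848.931925
R^4 = 97000 * 15848.931925^2 * 0.028^2 * 49.4 / ((4*pi)^3 * 1.38e-23 * 290 * 10000000.0 * 18)
R^4 = 6.60139e20 m^4
R_max = (6.60139e20)^(1/4) = 160290.9 m = 160.3 km

160.3 km


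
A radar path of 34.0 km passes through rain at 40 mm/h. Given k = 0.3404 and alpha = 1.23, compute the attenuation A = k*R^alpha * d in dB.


gamma = 0.3404 * 40^1.23 = 31.807046 dB/km
A = 31.807046 * 34.0 = 1081.44 dB

1081.44 dB


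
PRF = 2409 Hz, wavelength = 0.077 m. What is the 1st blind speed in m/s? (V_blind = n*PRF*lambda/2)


V_blind = 1 * 2409 * 0.077 / 2 = 92.7 m/s

92.7 m/s


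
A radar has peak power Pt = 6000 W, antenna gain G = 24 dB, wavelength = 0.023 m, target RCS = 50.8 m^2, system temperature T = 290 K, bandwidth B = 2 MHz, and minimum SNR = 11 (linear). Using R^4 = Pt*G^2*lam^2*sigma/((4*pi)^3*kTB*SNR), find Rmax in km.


G_lin = 10^(24/10) = 251.188643
R^4 = 6000 * 251.188643^2 * 0.023^2 * 50.8 / ((4*pi)^3 * 1.38e-23 * 290 * 2000000.0 * 11)
R^4 = 5.82293e16 m^4
R_max = (5.82293e16)^(1/4) = 15534.1 m = 15.5 km

15.5 km


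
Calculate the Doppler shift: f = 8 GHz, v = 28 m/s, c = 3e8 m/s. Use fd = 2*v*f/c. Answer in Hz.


fd = 2 * 28 * 8000000000.0 / 3e8 = 1493.3 Hz

1493.3 Hz


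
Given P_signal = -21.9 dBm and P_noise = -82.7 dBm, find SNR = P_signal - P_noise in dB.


SNR = -21.9 - (-82.7) = 60.8 dB

60.8 dB


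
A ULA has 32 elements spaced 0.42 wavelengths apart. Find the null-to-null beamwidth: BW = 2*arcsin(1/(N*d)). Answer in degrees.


1/(N*d) = 1/(32*0.42) = 0.074405
BW = 2*arcsin(0.074405) = 8.5 degrees

8.5 degrees


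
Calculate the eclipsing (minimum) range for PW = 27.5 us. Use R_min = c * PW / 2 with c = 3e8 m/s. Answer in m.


R_min = 3e8 * 27.5e-6 / 2 = 4125.0 m

4125.0 m


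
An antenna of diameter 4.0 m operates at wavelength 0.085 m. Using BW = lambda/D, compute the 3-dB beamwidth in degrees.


BW_rad = 0.085 / 4.0 = 0.02125
BW_deg = 1.22 degrees

1.22 degrees


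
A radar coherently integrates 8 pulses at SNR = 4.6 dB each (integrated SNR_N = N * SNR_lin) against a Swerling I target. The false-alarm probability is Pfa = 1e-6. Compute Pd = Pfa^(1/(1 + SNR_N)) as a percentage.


SNR_lin = 10^(4.6/10) = 2.88403
SNR_N = 8 * 2.88403 = 23.07224
1/(1 + SNR_N) = 1/24.07224 = 0.0415416
Pd = (1e-6)^0.0415416 = 0.56331
Pd = 56.3%

56.3%


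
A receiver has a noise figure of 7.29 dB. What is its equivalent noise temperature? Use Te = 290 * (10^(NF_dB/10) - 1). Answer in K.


NF_lin = 10^(7.29/10) = 5.357967
Te = 290 * (5.357967 - 1) = 1263.8 K

1263.8 K


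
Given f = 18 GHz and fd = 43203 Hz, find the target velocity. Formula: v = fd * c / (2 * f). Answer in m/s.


v = 43203 * 3e8 / (2 * 18000000000.0) = 360.0 m/s

360.0 m/s


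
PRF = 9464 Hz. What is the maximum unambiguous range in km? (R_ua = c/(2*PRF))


R_ua = 3e8 / (2 * 9464) = 15849.5 m = 15.8 km

15.8 km


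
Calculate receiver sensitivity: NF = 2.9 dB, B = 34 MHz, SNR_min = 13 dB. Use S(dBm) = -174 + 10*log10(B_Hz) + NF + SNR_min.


10*log10(34000000.0) = 75.31
S = -174 + 75.31 + 2.9 + 13 = -82.8 dBm

-82.8 dBm


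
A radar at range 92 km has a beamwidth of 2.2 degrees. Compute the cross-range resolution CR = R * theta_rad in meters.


BW_rad = 0.038397244
CR = 92000 * 0.038397244 = 3532.5 m

3532.5 m


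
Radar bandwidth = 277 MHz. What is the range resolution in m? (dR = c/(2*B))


dR = 3e8 / (2 * 277000000.0) = 0.54 m

0.54 m


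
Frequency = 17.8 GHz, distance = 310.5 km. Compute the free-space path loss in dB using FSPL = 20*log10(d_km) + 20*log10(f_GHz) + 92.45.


20*log10(310.5) = 49.84
20*log10(17.8) = 25.01
FSPL = 167.3 dB

167.3 dB


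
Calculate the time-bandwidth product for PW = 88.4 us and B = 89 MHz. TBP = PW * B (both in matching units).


TBP = 88.4 * 89 = 7867.6

7867.6


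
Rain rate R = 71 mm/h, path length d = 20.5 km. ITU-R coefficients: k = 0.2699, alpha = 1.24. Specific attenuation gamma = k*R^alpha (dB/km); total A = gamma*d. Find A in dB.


gamma = 0.2699 * 71^1.24 = 53.304422 dB/km
A = 53.304422 * 20.5 = 1092.74 dB

1092.74 dB


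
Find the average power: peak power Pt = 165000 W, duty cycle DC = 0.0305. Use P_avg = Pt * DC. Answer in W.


P_avg = 165000 * 0.0305 = 5032.5 W

5032.5 W


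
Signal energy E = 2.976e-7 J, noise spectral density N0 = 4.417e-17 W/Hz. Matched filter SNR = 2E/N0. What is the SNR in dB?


SNR_lin = 2 * 2.976e-7 / 4.417e-17 = 1.348e10
SNR_dB = 10*log10(1.348e10) = 101.3 dB

101.3 dB


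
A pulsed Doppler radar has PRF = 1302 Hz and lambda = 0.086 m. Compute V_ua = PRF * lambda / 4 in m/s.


V_ua = 1302 * 0.086 / 4 = 28.0 m/s

28.0 m/s


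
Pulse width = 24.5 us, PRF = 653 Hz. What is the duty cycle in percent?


DC = 24.5e-6 * 653 * 100 = 1.6%

1.6%


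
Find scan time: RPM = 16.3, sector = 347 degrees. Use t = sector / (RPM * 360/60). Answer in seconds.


t = 347 / (16.3 * 360) * 60 = 3.55 s

3.55 s


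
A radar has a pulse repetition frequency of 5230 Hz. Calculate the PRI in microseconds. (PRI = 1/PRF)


PRI = 1/5230 = 0.0001912046 s = 191.2 us

191.2 us


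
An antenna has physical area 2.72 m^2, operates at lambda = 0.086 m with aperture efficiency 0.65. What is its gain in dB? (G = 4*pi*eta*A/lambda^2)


G_linear = 4*pi*0.65*2.72/0.086^2 = 3003.97
G_dB = 10*log10(3003.97) = 34.8 dB

34.8 dB


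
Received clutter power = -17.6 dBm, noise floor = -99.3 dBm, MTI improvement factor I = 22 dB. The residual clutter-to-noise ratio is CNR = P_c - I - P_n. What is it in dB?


CNR = -17.6 - 22 - (-99.3) = 59.7 dB

59.7 dB


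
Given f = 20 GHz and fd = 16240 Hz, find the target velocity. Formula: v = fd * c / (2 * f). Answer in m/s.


v = 16240 * 3e8 / (2 * 20000000000.0) = 121.8 m/s

121.8 m/s


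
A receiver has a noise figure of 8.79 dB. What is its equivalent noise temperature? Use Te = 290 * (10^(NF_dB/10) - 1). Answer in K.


NF_lin = 10^(8.79/10) = 7.568329
Te = 290 * (7.568329 - 1) = 1904.8 K

1904.8 K


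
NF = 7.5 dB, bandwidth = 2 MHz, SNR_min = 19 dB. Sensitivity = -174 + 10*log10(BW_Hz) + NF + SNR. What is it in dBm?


10*log10(2000000.0) = 63.01
S = -174 + 63.01 + 7.5 + 19 = -84.5 dBm

-84.5 dBm


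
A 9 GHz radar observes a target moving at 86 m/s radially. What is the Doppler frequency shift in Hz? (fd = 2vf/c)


fd = 2 * 86 * 9000000000.0 / 3e8 = 5160.0 Hz

5160.0 Hz


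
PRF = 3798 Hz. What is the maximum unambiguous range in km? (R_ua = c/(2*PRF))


R_ua = 3e8 / (2 * 3798) = 39494.5 m = 39.5 km

39.5 km


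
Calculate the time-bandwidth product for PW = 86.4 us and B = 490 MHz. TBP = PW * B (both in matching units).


TBP = 86.4 * 490 = 42336.0

42336.0


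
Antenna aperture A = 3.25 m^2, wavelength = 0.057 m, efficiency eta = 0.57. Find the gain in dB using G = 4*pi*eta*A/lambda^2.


G_linear = 4*pi*0.57*3.25/0.057^2 = 7165.04
G_dB = 10*log10(7165.04) = 38.6 dB

38.6 dB


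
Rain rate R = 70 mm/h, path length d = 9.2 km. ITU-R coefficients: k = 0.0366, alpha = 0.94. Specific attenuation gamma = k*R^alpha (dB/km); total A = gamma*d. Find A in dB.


gamma = 0.0366 * 70^0.94 = 1.985515 dB/km
A = 1.985515 * 9.2 = 18.27 dB

18.27 dB


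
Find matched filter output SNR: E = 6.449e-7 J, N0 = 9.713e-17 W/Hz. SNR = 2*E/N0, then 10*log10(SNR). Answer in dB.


SNR_lin = 2 * 6.449e-7 / 9.713e-17 = 1.328e10
SNR_dB = 10*log10(1.328e10) = 101.2 dB

101.2 dB


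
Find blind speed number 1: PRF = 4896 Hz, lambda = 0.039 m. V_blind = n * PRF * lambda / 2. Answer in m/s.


V_blind = 1 * 4896 * 0.039 / 2 = 95.5 m/s

95.5 m/s


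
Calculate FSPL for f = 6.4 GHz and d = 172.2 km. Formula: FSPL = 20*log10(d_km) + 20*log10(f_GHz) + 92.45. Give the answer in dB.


20*log10(172.2) = 44.72
20*log10(6.4) = 16.12
FSPL = 153.3 dB

153.3 dB


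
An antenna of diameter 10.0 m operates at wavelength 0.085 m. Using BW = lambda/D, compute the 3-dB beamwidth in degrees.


BW_rad = 0.085 / 10.0 = 0.0085
BW_deg = 0.49 degrees

0.49 degrees


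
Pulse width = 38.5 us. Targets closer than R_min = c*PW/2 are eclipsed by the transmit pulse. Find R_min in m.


R_min = 3e8 * 38.5e-6 / 2 = 5775.0 m

5775.0 m


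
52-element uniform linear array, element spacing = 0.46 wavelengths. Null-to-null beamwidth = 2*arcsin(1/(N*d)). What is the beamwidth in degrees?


1/(N*d) = 1/(52*0.46) = 0.041806
BW = 2*arcsin(0.041806) = 4.8 degrees

4.8 degrees


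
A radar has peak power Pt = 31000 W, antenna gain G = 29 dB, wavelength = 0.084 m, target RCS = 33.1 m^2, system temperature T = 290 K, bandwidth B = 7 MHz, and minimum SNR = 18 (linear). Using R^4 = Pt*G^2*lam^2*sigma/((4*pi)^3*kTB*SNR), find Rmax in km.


G_lin = 10^(29/10) = 794.328235
R^4 = 31000 * 794.328235^2 * 0.084^2 * 33.1 / ((4*pi)^3 * 1.38e-23 * 290 * 7000000.0 * 18)
R^4 = 4.56532e18 m^4
R_max = (4.56532e18)^(1/4) = 46224.0 m = 46.2 km

46.2 km


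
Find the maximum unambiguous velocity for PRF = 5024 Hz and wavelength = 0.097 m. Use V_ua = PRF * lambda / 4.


V_ua = 5024 * 0.097 / 4 = 121.8 m/s

121.8 m/s


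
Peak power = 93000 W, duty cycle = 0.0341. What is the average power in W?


P_avg = 93000 * 0.0341 = 3171.3 W

3171.3 W


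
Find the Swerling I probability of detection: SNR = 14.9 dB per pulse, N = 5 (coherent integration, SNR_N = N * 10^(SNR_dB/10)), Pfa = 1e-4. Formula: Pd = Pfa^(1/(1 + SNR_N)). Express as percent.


SNR_lin = 10^(14.9/10) = 30.90295
SNR_N = 5 * 30.90295 = 154.51475
1/(1 + SNR_N) = 1/155.51475 = 0.0064303
Pd = (1e-4)^0.0064303 = 0.94249
Pd = 94.2%

94.2%


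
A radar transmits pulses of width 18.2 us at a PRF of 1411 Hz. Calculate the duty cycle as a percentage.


DC = 18.2e-6 * 1411 * 100 = 2.57%

2.57%


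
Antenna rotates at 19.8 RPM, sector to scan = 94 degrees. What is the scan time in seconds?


t = 94 / (19.8 * 360) * 60 = 0.79 s

0.79 s


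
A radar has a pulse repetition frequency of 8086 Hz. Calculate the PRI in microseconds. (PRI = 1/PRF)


PRI = 1/8086 = 0.0001236705 s = 123.7 us

123.7 us


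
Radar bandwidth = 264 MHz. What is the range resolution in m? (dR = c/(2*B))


dR = 3e8 / (2 * 264000000.0) = 0.57 m

0.57 m


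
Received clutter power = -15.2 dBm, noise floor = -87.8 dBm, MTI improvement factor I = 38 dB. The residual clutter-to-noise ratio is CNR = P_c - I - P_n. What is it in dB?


CNR = -15.2 - 38 - (-87.8) = 34.6 dB

34.6 dB


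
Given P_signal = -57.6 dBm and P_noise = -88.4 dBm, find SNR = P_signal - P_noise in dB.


SNR = -57.6 - (-88.4) = 30.8 dB

30.8 dB


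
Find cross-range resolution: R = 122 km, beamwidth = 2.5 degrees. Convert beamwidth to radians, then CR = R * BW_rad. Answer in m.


BW_rad = 0.043633231
CR = 122000 * 0.043633231 = 5323.3 m

5323.3 m


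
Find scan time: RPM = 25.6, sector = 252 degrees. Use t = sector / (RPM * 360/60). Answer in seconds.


t = 252 / (25.6 * 360) * 60 = 1.64 s

1.64 s


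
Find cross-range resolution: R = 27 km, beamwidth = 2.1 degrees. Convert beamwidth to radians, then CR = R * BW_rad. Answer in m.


BW_rad = 0.036651914
CR = 27000 * 0.036651914 = 989.6 m

989.6 m


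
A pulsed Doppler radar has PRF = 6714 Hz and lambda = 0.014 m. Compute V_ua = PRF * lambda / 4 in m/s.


V_ua = 6714 * 0.014 / 4 = 23.5 m/s

23.5 m/s


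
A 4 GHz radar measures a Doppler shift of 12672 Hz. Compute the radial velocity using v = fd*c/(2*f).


v = 12672 * 3e8 / (2 * 4000000000.0) = 475.2 m/s

475.2 m/s


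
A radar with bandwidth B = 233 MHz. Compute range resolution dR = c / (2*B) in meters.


dR = 3e8 / (2 * 233000000.0) = 0.64 m

0.64 m


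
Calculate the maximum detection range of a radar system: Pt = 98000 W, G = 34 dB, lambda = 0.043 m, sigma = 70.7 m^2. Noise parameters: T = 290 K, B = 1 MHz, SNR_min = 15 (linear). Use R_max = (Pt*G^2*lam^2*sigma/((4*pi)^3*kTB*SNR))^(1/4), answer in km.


G_lin = 10^(34/10) = 2511.886432
R^4 = 98000 * 2511.886432^2 * 0.043^2 * 70.7 / ((4*pi)^3 * 1.38e-23 * 290 * 1000000.0 * 15)
R^4 = 6.78554e20 m^4
R_max = (6.78554e20)^(1/4) = 161397.2 m = 161.4 km

161.4 km


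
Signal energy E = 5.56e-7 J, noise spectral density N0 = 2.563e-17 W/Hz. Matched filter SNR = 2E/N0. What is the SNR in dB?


SNR_lin = 2 * 5.56e-7 / 2.563e-17 = 4.339e10
SNR_dB = 10*log10(4.339e10) = 106.4 dB

106.4 dB


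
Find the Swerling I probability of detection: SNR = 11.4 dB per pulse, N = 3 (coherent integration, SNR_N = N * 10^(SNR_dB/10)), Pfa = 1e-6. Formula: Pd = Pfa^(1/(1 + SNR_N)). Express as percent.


SNR_lin = 10^(11.4/10) = 13.80384
SNR_N = 3 * 13.80384 = 41.41152
1/(1 + SNR_N) = 1/42.41152 = 0.0235785
Pd = (1e-6)^0.0235785 = 0.72199
Pd = 72.2%

72.2%


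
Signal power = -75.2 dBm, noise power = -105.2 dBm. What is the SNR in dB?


SNR = -75.2 - (-105.2) = 30.0 dB

30.0 dB


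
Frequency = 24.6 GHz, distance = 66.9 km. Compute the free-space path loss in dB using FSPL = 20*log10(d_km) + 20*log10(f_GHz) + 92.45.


20*log10(66.9) = 36.51
20*log10(24.6) = 27.82
FSPL = 156.8 dB

156.8 dB


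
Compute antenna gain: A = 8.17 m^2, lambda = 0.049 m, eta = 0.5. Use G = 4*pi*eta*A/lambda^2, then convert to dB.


G_linear = 4*pi*0.5*8.17/0.049^2 = 21380.1
G_dB = 10*log10(21380.1) = 43.3 dB

43.3 dB


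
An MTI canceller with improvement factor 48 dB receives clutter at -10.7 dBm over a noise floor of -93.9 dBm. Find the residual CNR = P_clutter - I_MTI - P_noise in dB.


CNR = -10.7 - 48 - (-93.9) = 35.2 dB

35.2 dB


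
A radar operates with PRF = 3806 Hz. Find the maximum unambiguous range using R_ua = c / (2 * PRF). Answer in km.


R_ua = 3e8 / (2 * 3806) = 39411.5 m = 39.4 km

39.4 km


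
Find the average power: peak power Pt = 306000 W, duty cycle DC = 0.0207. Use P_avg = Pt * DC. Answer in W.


P_avg = 306000 * 0.0207 = 6334.2 W

6334.2 W


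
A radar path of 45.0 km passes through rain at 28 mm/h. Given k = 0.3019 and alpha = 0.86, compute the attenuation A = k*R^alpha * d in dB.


gamma = 0.3019 * 28^0.86 = 5.301747 dB/km
A = 5.301747 * 45.0 = 238.58 dB

238.58 dB


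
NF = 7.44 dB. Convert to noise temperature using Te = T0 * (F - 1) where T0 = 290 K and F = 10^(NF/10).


NF_lin = 10^(7.44/10) = 5.546257
Te = 290 * (5.546257 - 1) = 1318.4 K

1318.4 K


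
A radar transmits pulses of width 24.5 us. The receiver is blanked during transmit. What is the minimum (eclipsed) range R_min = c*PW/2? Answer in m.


R_min = 3e8 * 24.5e-6 / 2 = 3675.0 m

3675.0 m


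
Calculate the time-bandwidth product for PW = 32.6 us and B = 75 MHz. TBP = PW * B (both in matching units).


TBP = 32.6 * 75 = 2445.0

2445.0


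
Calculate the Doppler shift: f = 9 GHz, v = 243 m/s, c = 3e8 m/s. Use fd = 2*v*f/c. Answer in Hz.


fd = 2 * 243 * 9000000000.0 / 3e8 = 14580.0 Hz

14580.0 Hz


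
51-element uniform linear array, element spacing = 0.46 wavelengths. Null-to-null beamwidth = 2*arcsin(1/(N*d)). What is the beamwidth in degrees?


1/(N*d) = 1/(51*0.46) = 0.042626
BW = 2*arcsin(0.042626) = 4.9 degrees

4.9 degrees


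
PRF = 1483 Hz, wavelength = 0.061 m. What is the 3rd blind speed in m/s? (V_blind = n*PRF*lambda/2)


V_blind = 3 * 1483 * 0.061 / 2 = 135.7 m/s

135.7 m/s


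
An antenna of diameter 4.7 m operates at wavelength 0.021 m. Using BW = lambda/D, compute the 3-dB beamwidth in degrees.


BW_rad = 0.021 / 4.7 = 0.004468
BW_deg = 0.26 degrees

0.26 degrees


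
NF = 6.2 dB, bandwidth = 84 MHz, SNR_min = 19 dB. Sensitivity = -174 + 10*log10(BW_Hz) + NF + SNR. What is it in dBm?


10*log10(84000000.0) = 79.24
S = -174 + 79.24 + 6.2 + 19 = -69.6 dBm

-69.6 dBm


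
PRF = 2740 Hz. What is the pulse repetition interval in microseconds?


PRI = 1/2740 = 0.0003649635 s = 365.0 us

365.0 us


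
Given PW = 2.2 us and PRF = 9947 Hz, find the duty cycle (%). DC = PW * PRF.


DC = 2.2e-6 * 9947 * 100 = 2.19%

2.19%


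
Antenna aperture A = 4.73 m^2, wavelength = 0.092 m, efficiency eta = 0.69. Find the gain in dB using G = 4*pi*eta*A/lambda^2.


G_linear = 4*pi*0.69*4.73/0.092^2 = 4845.57
G_dB = 10*log10(4845.57) = 36.9 dB

36.9 dB


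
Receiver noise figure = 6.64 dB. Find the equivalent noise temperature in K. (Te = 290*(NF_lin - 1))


NF_lin = 10^(6.64/10) = 4.613176
Te = 290 * (4.613176 - 1) = 1047.8 K

1047.8 K


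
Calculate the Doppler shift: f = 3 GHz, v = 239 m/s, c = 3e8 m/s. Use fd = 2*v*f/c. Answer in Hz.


fd = 2 * 239 * 3000000000.0 / 3e8 = 4780.0 Hz

4780.0 Hz


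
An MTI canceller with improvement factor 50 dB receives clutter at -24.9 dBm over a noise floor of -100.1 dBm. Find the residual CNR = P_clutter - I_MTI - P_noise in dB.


CNR = -24.9 - 50 - (-100.1) = 25.2 dB

25.2 dB


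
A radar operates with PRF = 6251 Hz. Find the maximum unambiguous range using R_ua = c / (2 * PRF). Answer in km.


R_ua = 3e8 / (2 * 6251) = 23996.2 m = 24.0 km

24.0 km


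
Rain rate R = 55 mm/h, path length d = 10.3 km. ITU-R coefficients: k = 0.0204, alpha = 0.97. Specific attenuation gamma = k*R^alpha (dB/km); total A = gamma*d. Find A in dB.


gamma = 0.0204 * 55^0.97 = 0.994906 dB/km
A = 0.994906 * 10.3 = 10.25 dB

10.25 dB


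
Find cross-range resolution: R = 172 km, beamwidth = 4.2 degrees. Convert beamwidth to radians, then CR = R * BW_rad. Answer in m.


BW_rad = 0.073303829
CR = 172000 * 0.073303829 = 12608.3 m

12608.3 m


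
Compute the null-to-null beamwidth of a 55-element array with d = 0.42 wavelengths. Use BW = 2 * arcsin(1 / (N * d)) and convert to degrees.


1/(N*d) = 1/(55*0.42) = 0.04329
BW = 2*arcsin(0.04329) = 5.0 degrees

5.0 degrees


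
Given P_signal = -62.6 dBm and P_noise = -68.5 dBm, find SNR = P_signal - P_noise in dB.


SNR = -62.6 - (-68.5) = 5.9 dB

5.9 dB


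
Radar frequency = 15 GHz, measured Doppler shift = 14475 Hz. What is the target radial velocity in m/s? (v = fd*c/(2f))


v = 14475 * 3e8 / (2 * 15000000000.0) = 144.8 m/s

144.8 m/s


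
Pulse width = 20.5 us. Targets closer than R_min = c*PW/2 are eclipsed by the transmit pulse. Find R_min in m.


R_min = 3e8 * 20.5e-6 / 2 = 3075.0 m

3075.0 m


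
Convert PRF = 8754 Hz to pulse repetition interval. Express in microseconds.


PRI = 1/8754 = 0.0001142335 s = 114.2 us

114.2 us


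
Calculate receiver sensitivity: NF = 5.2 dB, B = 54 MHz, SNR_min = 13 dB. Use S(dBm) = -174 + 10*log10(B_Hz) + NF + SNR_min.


10*log10(54000000.0) = 77.32
S = -174 + 77.32 + 5.2 + 13 = -78.5 dBm

-78.5 dBm


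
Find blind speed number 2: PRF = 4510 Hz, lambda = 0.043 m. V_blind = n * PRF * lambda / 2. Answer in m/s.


V_blind = 2 * 4510 * 0.043 / 2 = 193.9 m/s

193.9 m/s


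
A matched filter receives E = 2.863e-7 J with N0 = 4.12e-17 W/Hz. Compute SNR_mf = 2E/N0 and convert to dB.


SNR_lin = 2 * 2.863e-7 / 4.12e-17 = 1.39e10
SNR_dB = 10*log10(1.39e10) = 101.4 dB

101.4 dB


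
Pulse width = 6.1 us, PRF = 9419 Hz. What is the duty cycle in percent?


DC = 6.1e-6 * 9419 * 100 = 5.75%

5.75%


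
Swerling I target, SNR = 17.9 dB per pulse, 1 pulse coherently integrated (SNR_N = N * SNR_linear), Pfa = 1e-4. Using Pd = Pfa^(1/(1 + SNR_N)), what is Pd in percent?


SNR_lin = 10^(17.9/10) = 61.6595
SNR_N = 1 * 61.6595 = 61.6595
1/(1 + SNR_N) = 1/62.6595 = 0.0159593
Pd = (1e-4)^0.0159593 = 0.8633
Pd = 86.3%

86.3%


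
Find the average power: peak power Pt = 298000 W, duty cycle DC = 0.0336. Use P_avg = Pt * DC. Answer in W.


P_avg = 298000 * 0.0336 = 10012.8 W

10012.8 W


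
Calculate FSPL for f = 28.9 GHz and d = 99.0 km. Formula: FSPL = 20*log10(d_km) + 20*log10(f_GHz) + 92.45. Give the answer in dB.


20*log10(99.0) = 39.91
20*log10(28.9) = 29.22
FSPL = 161.6 dB

161.6 dB


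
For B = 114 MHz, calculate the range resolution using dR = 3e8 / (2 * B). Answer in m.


dR = 3e8 / (2 * 114000000.0) = 1.32 m

1.32 m


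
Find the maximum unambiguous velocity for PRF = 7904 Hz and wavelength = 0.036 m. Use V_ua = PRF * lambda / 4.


V_ua = 7904 * 0.036 / 4 = 71.1 m/s

71.1 m/s


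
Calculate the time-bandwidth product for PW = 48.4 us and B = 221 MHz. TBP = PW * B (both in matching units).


TBP = 48.4 * 221 = 10696.4

10696.4


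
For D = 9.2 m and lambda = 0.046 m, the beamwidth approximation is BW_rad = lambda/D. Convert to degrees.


BW_rad = 0.046 / 9.2 = 0.005
BW_deg = 0.29 degrees

0.29 degrees


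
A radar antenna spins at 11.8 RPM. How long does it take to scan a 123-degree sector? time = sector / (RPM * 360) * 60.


t = 123 / (11.8 * 360) * 60 = 1.74 s

1.74 s


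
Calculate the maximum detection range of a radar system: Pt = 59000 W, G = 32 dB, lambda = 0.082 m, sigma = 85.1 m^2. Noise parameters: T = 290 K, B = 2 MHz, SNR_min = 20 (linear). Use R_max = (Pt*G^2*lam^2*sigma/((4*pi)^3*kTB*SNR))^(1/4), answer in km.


G_lin = 10^(32/10) = 1584.893192
R^4 = 59000 * 1584.893192^2 * 0.082^2 * 85.1 / ((4*pi)^3 * 1.38e-23 * 290 * 2000000.0 * 20)
R^4 = 2.66958e20 m^4
R_max = (2.66958e20)^(1/4) = 127823.5 m = 127.8 km

127.8 km


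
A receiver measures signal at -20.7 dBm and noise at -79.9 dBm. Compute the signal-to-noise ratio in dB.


SNR = -20.7 - (-79.9) = 59.2 dB

59.2 dB


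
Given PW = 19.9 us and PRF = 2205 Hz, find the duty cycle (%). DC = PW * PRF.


DC = 19.9e-6 * 2205 * 100 = 4.39%

4.39%


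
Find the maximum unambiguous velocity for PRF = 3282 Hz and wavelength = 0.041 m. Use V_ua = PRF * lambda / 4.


V_ua = 3282 * 0.041 / 4 = 33.6 m/s

33.6 m/s


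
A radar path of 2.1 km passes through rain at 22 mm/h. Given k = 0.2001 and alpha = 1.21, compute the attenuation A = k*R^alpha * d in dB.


gamma = 0.2001 * 22^1.21 = 8.425167 dB/km
A = 8.425167 * 2.1 = 17.69 dB

17.69 dB


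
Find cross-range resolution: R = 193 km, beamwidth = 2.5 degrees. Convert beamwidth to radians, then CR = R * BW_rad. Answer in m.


BW_rad = 0.043633231
CR = 193000 * 0.043633231 = 8421.2 m

8421.2 m


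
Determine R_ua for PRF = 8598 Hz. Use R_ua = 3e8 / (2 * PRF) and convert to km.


R_ua = 3e8 / (2 * 8598) = 17445.9 m = 17.4 km

17.4 km


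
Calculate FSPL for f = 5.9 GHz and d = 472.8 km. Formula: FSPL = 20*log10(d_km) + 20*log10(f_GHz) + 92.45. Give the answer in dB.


20*log10(472.8) = 53.49
20*log10(5.9) = 15.42
FSPL = 161.4 dB

161.4 dB


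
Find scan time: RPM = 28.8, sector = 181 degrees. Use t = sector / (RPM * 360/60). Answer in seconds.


t = 181 / (28.8 * 360) * 60 = 1.05 s

1.05 s


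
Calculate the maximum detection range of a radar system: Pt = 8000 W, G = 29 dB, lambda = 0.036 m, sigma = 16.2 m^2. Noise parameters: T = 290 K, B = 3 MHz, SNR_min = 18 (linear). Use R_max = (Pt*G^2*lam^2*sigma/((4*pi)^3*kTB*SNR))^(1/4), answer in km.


G_lin = 10^(29/10) = 794.328235
R^4 = 8000 * 794.328235^2 * 0.036^2 * 16.2 / ((4*pi)^3 * 1.38e-23 * 290 * 3000000.0 * 18)
R^4 = 2.47121e17 m^4
R_max = (2.47121e17)^(1/4) = 22296.0 m = 22.3 km

22.3 km


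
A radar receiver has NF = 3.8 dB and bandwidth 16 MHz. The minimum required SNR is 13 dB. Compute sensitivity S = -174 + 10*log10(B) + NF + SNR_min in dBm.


10*log10(16000000.0) = 72.04
S = -174 + 72.04 + 3.8 + 13 = -85.2 dBm

-85.2 dBm


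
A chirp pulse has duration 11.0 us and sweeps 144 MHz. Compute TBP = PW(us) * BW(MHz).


TBP = 11.0 * 144 = 1584.0

1584.0


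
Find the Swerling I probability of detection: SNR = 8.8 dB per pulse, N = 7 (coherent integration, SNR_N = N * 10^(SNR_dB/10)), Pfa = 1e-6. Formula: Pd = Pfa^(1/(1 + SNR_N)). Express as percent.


SNR_lin = 10^(8.8/10) = 7.58578
SNR_N = 7 * 7.58578 = 53.10046
1/(1 + SNR_N) = 1/54.10046 = 0.0184841
Pd = (1e-6)^0.0184841 = 0.77463
Pd = 77.5%

77.5%


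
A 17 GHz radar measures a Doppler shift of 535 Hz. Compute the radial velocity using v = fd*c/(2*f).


v = 535 * 3e8 / (2 * 17000000000.0) = 4.7 m/s

4.7 m/s


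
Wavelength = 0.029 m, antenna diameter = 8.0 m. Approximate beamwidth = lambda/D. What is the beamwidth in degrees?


BW_rad = 0.029 / 8.0 = 0.003625
BW_deg = 0.21 degrees

0.21 degrees


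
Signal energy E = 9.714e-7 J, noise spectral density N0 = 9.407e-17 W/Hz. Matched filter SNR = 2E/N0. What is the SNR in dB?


SNR_lin = 2 * 9.714e-7 / 9.407e-17 = 2.065e10
SNR_dB = 10*log10(2.065e10) = 103.1 dB

103.1 dB


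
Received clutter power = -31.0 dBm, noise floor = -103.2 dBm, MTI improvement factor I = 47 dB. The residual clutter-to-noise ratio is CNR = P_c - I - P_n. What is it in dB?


CNR = -31.0 - 47 - (-103.2) = 25.2 dB

25.2 dB


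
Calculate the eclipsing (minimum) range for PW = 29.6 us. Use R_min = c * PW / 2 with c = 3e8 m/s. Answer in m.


R_min = 3e8 * 29.6e-6 / 2 = 4440.0 m

4440.0 m


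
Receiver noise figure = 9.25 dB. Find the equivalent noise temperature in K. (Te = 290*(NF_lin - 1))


NF_lin = 10^(9.25/10) = 8.413951
Te = 290 * (8.413951 - 1) = 2150.0 K

2150.0 K


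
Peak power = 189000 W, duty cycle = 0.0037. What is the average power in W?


P_avg = 189000 * 0.0037 = 699.3 W

699.3 W


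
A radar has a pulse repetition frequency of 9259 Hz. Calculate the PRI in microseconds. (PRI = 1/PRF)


PRI = 1/9259 = 0.000108003 s = 108.0 us

108.0 us


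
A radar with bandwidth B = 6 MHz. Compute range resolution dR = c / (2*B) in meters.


dR = 3e8 / (2 * 6000000.0) = 25.0 m

25.0 m


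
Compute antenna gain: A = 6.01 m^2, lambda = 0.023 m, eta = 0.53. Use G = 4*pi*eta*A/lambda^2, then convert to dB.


G_linear = 4*pi*0.53*6.01/0.023^2 = 75666.65
G_dB = 10*log10(75666.65) = 48.8 dB

48.8 dB


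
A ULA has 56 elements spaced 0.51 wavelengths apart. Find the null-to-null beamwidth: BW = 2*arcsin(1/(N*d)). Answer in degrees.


1/(N*d) = 1/(56*0.51) = 0.035014
BW = 2*arcsin(0.035014) = 4.0 degrees

4.0 degrees


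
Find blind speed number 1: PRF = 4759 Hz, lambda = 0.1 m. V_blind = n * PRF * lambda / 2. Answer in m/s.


V_blind = 1 * 4759 * 0.1 / 2 = 238.0 m/s

238.0 m/s


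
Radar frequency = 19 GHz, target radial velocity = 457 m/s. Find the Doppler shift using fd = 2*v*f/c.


fd = 2 * 457 * 19000000000.0 / 3e8 = 57886.7 Hz

57886.7 Hz


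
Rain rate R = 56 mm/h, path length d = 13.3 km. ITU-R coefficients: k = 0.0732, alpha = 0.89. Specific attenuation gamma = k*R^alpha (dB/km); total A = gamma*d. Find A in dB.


gamma = 0.0732 * 56^0.89 = 2.632682 dB/km
A = 2.632682 * 13.3 = 35.01 dB

35.01 dB


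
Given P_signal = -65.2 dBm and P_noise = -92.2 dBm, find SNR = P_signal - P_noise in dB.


SNR = -65.2 - (-92.2) = 27.0 dB

27.0 dB


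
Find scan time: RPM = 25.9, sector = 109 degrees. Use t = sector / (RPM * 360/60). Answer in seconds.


t = 109 / (25.9 * 360) * 60 = 0.7 s

0.7 s


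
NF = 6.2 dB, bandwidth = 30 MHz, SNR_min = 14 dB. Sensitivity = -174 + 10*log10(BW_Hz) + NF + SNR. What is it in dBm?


10*log10(30000000.0) = 74.77
S = -174 + 74.77 + 6.2 + 14 = -79.0 dBm

-79.0 dBm


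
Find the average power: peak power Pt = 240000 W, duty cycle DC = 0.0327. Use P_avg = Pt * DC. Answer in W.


P_avg = 240000 * 0.0327 = 7848.0 W

7848.0 W


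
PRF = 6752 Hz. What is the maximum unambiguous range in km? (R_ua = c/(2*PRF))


R_ua = 3e8 / (2 * 6752) = 22215.6 m = 22.2 km

22.2 km


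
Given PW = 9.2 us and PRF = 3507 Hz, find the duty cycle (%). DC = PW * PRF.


DC = 9.2e-6 * 3507 * 100 = 3.23%

3.23%


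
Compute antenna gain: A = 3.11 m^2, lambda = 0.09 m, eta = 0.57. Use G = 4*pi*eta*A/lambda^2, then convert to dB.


G_linear = 4*pi*0.57*3.11/0.09^2 = 2750.17
G_dB = 10*log10(2750.17) = 34.4 dB

34.4 dB


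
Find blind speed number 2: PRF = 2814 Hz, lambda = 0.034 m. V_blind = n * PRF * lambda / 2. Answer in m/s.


V_blind = 2 * 2814 * 0.034 / 2 = 95.7 m/s

95.7 m/s


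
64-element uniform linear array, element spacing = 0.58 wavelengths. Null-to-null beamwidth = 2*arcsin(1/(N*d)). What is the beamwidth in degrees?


1/(N*d) = 1/(64*0.58) = 0.02694
BW = 2*arcsin(0.02694) = 3.1 degrees

3.1 degrees


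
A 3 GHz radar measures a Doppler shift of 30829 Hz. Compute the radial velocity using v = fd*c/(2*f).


v = 30829 * 3e8 / (2 * 3000000000.0) = 1541.5 m/s

1541.5 m/s


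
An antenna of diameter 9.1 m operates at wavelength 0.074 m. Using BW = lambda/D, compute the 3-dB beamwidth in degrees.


BW_rad = 0.074 / 9.1 = 0.008132
BW_deg = 0.47 degrees

0.47 degrees


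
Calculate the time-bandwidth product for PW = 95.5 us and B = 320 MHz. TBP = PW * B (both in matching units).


TBP = 95.5 * 320 = 30560.0

30560.0


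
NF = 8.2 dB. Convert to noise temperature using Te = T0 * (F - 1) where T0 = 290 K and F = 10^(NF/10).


NF_lin = 10^(8.2/10) = 6.606934
Te = 290 * (6.606934 - 1) = 1626.0 K

1626.0 K


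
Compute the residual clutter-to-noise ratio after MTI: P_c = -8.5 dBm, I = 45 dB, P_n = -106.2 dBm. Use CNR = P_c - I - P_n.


CNR = -8.5 - 45 - (-106.2) = 52.7 dB

52.7 dB


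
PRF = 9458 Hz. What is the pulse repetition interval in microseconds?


PRI = 1/9458 = 0.0001057306 s = 105.7 us

105.7 us


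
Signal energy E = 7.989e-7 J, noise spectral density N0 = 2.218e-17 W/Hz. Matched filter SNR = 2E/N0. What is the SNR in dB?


SNR_lin = 2 * 7.989e-7 / 2.218e-17 = 7.204e10
SNR_dB = 10*log10(7.204e10) = 108.6 dB

108.6 dB


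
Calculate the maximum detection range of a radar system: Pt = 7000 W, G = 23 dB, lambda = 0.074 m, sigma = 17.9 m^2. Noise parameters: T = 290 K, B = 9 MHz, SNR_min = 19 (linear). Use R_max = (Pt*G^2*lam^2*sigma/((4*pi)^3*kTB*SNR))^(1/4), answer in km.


G_lin = 10^(23/10) = 199.526231
R^4 = 7000 * 199.526231^2 * 0.074^2 * 17.9 / ((4*pi)^3 * 1.38e-23 * 290 * 9000000.0 * 19)
R^4 = 2.01146e16 m^4
R_max = (2.01146e16)^(1/4) = 11909.1 m = 11.9 km

11.9 km


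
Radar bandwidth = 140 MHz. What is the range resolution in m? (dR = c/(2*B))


dR = 3e8 / (2 * 140000000.0) = 1.07 m

1.07 m
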